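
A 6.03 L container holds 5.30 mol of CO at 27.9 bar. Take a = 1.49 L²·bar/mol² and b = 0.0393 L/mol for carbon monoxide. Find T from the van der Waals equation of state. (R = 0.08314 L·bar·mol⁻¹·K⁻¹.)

T = (P + a n²/V²)(V − nb)/(nR)
P + a n²/V² = 27.9 + (1.49)(5.30)²/(6.03)² = 29.051 bar
V − nb = 6.03 − (5.30)(0.0393) = 5.8217 L
T = (29.051)(5.8217)/((5.30)(0.08314)) = 383.8 K

T ≈ 383.8 K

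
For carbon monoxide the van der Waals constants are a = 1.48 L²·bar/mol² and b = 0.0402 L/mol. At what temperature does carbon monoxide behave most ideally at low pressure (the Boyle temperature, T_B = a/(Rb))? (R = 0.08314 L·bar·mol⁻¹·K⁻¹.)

T_B ≈ 442.8 K

For a van der Waals gas the second virial coefficient B₂ = b − a/(RT) vanishes at T_B = a/(Rb).
T_B = 1.48/(0.08314×0.0402) = 1.48/0.0033422 = 442.8 K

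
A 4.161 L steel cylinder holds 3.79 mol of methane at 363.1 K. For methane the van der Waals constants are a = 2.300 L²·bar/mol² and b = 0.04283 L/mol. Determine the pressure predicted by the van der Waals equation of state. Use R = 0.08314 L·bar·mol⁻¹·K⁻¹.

P ≈ 26.70 bar

P = nRT/(V − nb) − a n²/V²
nRT/(V − nb) = (3.79)(0.08314)(363.1)/(4.161 − 3.79×0.04283) = 114.41/3.9987 = 28.612 bar
a n²/V² = (2.300)(3.79)²/(4.161)² = 1.9081 bar
P = 28.612 − 1.9081 = 26.70 bar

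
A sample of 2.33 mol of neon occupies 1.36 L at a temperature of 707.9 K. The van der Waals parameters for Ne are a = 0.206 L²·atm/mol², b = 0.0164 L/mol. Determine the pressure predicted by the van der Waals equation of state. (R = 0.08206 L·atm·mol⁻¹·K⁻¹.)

P ≈ 101.8 atm

P = nRT/(V − nb) − a n²/V²
nRT/(V − nb) = (2.33)(0.08206)(707.9)/(1.36 − 2.33×0.0164) = 135.35/1.3218 = 102.40 atm
a n²/V² = (0.206)(2.33)²/(1.36)² = 0.60465 atm
P = 102.40 − 0.60465 = 101.8 atm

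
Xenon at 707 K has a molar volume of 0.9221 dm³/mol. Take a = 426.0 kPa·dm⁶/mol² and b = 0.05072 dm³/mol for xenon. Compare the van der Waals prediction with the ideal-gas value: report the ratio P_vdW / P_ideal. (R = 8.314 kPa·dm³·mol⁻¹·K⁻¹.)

Ideal: P_ideal = RT/V_m = (8.314)(707)/0.9221 = 6374.58 kPa
vdW: P = RT/(V_m − b) − a/V_m² = 5878.00/0.871380 − 426.0/0.850268 = 6745.62 − 501.019 = 6244.60 kPa
Ratio = 6244.60/6374.58 = 0.9796

P_vdW / P_ideal ≈ 0.9796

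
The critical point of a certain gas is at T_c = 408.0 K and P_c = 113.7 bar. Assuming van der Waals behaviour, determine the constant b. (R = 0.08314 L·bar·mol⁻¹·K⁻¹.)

From T_c = 8a/(27Rb) and P_c = a/(27b²): b = R T_c/(8 P_c).
b = (0.08314)(408.0)/(8×113.7) = 33.921/909.60 = 0.03729 L/mol

b ≈ 0.03729 L/mol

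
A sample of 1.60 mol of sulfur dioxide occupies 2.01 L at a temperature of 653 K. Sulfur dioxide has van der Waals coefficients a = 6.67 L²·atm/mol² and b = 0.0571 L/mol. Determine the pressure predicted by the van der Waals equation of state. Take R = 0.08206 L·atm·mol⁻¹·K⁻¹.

P ≈ 40.46 atm

P = nRT/(V − nb) − a n²/V²
nRT/(V − nb) = (1.60)(0.08206)(653)/(2.01 − 1.60×0.0571) = 85.736/1.9186 = 44.687 atm
a n²/V² = (6.67)(1.60)²/(2.01)² = 4.2264 atm
P = 44.687 − 4.2264 = 40.46 atm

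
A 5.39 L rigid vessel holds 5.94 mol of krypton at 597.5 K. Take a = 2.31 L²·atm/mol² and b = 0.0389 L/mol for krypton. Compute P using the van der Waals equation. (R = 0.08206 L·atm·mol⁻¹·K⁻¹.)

P = nRT/(V − nb) − a n²/V²
nRT/(V − nb) = (5.94)(0.08206)(597.5)/(5.39 − 5.94×0.0389) = 291.24/5.1589 = 56.454 atm
a n²/V² = (2.31)(5.94)²/(5.39)² = 2.8055 atm
P = 56.454 − 2.8055 = 53.65 atm

P ≈ 53.65 atm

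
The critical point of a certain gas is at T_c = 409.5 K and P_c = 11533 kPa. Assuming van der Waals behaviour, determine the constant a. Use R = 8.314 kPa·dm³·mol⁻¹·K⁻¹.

From T_c = 8a/(27Rb) and P_c = a/(27b²): a = 27 R² T_c²/(64 P_c).
a = 27×(8.314)²×(409.5)²/(64×11533) = 312962006/738112 = 424.0 kPa·dm⁶/mol²

a ≈ 424.0 kPa·dm⁶/mol²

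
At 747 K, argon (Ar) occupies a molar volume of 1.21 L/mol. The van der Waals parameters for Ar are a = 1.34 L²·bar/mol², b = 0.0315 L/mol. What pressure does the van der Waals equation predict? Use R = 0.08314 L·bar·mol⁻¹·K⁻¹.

P ≈ 51.78 bar

P = RT/(V_m − b) − a/V_m²
RT/(V_m − b) = (0.08314)(747)/(1.21 − 0.0315) = 62.106/1.1785 = 52.699 bar
a/V_m² = 1.34/(1.21)² = 0.91524 bar
P = 52.699 − 0.91524 = 51.78 bar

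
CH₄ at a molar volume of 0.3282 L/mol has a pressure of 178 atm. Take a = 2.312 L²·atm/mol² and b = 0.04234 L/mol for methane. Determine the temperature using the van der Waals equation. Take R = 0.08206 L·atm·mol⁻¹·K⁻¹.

T ≈ 694.8 K

T = (P + a/V_m²)(V_m − b)/R
P + a/V_m² = 178 + 2.312/(0.3282)² = 199.46 atm
V_m − b = 0.3282 − 0.04234 = 0.28586 L/mol
T = (199.46)(0.28586)/0.08206 = 694.8 K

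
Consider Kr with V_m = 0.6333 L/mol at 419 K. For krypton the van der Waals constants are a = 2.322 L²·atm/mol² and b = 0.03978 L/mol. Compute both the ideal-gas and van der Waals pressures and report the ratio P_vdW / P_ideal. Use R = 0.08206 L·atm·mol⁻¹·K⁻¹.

Ideal: P_ideal = RT/V_m = (0.08206)(419)/0.6333 = 54.2920 atm
vdW: P = RT/(V_m − b) − a/V_m² = 34.3831/0.593520 − 2.322/0.401069 = 57.9308 − 5.78953 = 52.1413 atm
Ratio = 52.1413/54.2920 = 0.9604

P_vdW / P_ideal ≈ 0.9604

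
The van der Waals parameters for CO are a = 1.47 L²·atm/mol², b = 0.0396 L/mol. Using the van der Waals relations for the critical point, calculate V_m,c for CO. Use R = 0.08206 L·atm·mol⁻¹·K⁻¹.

V_m,c ≈ 0.1188 L/mol

For a van der Waals gas, V_m,c = 3b.
V_m,c = 3×0.0396 = 0.1188 L/mol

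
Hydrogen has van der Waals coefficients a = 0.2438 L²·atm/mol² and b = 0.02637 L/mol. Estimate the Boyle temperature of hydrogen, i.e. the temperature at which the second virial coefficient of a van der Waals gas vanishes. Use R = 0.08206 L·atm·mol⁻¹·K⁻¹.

T_B ≈ 112.7 K

For a van der Waals gas the second virial coefficient B₂ = b − a/(RT) vanishes at T_B = a/(Rb).
T_B = 0.2438/(0.08206×0.02637) = 0.2438/0.0021639 = 112.7 K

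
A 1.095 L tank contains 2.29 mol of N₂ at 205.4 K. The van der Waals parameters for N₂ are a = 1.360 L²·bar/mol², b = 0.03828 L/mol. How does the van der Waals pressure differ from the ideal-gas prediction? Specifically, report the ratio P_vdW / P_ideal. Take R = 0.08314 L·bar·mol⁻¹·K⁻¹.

P_vdW / P_ideal ≈ 0.9205

Ideal: P_ideal = nRT/V = (2.29)(0.08314)(205.4)/1.095 = 35.7135 bar
vdW: P = nRT/(V − nb) − a n²/V² = 39.1062/1.00734 − 7.13198/1.19903 = 38.8213 − 5.94812 = 32.8732 bar
Ratio = 32.8732/35.7135 = 0.9205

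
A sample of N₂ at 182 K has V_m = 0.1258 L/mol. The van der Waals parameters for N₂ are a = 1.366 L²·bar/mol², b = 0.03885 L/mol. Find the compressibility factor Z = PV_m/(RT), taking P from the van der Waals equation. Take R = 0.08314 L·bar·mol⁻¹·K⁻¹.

Z ≈ 0.7292

P = RT/(V_m − b) − a/V_m² = (0.08314)(182)/(0.1258 − 0.03885) − 1.366/(0.1258)²
  = 15.131/0.086950 − 86.316 = 174.02 − 86.316 = 87.70 bar
Z = PV_m/(RT) = (87.70)(0.1258)/((0.08314)(182)) = 11.033/15.131 = 0.7292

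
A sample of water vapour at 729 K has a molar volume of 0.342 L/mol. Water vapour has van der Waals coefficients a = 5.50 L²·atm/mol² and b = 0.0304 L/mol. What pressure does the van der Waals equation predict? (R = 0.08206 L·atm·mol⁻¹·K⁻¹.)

P = RT/(V_m − b) − a/V_m²
RT/(V_m − b) = (0.08206)(729)/(0.342 − 0.0304) = 59.822/0.31160 = 191.98 atm
a/V_m² = 5.50/(0.342)² = 47.023 atm
P = 191.98 − 47.023 = 145.0 atm

P ≈ 145.0 atm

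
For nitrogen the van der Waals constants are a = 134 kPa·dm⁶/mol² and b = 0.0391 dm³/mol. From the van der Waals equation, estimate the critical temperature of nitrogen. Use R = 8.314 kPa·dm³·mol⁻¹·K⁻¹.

For a van der Waals gas, T_c = 8a/(27Rb).
T_c = 8×134/(27×8.314×0.0391) = 1072.0/8.7771 = 122.1 K

T_c ≈ 122.1 K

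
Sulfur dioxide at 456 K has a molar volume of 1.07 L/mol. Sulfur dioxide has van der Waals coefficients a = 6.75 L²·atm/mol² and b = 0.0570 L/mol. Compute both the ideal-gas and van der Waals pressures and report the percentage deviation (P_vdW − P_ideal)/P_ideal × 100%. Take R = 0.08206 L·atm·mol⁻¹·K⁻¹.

Ideal: P_ideal = RT/V_m = (0.08206)(456)/1.07 = 34.9714 atm
vdW: P = RT/(V_m − b) − a/V_m² = 37.4194/1.01300 − 6.75/1.14490 = 36.9392 − 5.89571 = 31.0435 atm
% deviation = (31.0435 − 34.9714)/34.9714 × 100% = -11.23%

-11.23 %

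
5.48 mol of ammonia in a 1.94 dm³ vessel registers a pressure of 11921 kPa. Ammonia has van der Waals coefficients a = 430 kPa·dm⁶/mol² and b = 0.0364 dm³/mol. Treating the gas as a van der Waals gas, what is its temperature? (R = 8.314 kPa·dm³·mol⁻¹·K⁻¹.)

T = (P + a n²/V²)(V − nb)/(nR)
P + a n²/V² = 11921 + (430)(5.48)²/(1.94)² = 15352 kPa
V − nb = 1.94 − (5.48)(0.0364) = 1.7405 dm³
T = (15352)(1.7405)/((5.48)(8.314)) = 586.5 K

T ≈ 586.5 K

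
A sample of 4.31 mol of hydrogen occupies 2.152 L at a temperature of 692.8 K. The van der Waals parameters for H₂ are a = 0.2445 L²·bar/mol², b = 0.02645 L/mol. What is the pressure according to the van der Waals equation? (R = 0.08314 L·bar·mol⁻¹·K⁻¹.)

P = nRT/(V − nb) − a n²/V²
nRT/(V − nb) = (4.31)(0.08314)(692.8)/(2.152 − 4.31×0.02645) = 248.25/2.0380 = 121.81 bar
a n²/V² = (0.2445)(4.31)²/(2.152)² = 0.98073 bar
P = 121.81 − 0.98073 = 120.8 bar

P ≈ 120.8 bar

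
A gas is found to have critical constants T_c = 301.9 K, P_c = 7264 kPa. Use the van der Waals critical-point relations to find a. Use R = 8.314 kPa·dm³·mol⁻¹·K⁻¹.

From T_c = 8a/(27Rb) and P_c = a/(27b²): a = 27 R² T_c²/(64 P_c).
a = 27×(8.314)²×(301.9)²/(64×7264) = 170102239/464896 = 365.9 kPa·dm⁶/mol²

a ≈ 365.9 kPa·dm⁶/mol²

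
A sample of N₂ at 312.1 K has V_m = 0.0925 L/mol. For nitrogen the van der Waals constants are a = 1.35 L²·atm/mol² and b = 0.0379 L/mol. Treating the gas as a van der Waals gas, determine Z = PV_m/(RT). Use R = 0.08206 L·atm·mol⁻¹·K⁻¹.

Z ≈ 1.124

P = RT/(V_m − b) − a/V_m² = (0.08206)(312.1)/(0.0925 − 0.0379) − 1.35/(0.0925)²
  = 25.611/0.054600 − 157.78 = 469.07 − 157.78 = 311.29 atm
Z = PV_m/(RT) = (311.29)(0.0925)/((0.08206)(312.1)) = 28.794/25.611 = 1.124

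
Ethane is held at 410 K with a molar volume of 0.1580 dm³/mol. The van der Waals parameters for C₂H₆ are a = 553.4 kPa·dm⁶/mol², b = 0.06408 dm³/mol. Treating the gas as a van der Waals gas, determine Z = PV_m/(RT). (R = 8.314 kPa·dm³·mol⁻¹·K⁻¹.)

Z ≈ 0.6548

P = RT/(V_m − b) − a/V_m² = (8.314)(410)/(0.1580 − 0.06408) − 553.4/(0.1580)²
  = 3408.7/0.093920 − 22168 = 36294 − 22168 = 14126 kPa
Z = PV_m/(RT) = (14126)(0.1580)/((8.314)(410)) = 2231.9/3408.7 = 0.6548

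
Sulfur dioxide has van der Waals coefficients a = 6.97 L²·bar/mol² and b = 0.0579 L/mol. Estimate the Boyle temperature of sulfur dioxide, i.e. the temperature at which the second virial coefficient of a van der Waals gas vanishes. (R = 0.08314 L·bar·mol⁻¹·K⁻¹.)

For a van der Waals gas the second virial coefficient B₂ = b − a/(RT) vanishes at T_B = a/(Rb).
T_B = 6.97/(0.08314×0.0579) = 6.97/0.0048138 = 1448 K

T_B ≈ 1448 K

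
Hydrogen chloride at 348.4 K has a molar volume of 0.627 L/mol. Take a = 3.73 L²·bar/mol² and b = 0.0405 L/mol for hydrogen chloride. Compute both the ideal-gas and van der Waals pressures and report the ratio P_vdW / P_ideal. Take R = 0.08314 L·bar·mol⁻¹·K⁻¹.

Ideal: P_ideal = RT/V_m = (0.08314)(348.4)/0.627 = 46.1977 bar
vdW: P = RT/(V_m − b) − a/V_m² = 28.9660/0.586500 − 3.73/0.393129 = 49.3879 − 9.48798 = 39.8999 bar
Ratio = 39.8999/46.1977 = 0.8637

P_vdW / P_ideal ≈ 0.8637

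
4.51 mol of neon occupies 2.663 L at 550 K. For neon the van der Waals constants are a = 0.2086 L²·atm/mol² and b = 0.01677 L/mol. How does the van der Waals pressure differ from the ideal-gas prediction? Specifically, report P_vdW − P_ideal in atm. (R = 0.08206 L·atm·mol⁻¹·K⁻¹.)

Ideal: P_ideal = nRT/V = (4.51)(0.08206)(550)/2.663 = 76.4363 atm
vdW: P = nRT/(V − nb) − a n²/V² = 203.550/2.58737 − 4.24294/7.09157 = 78.6706 − 0.598308 = 78.0723 atm
ΔP = 78.0723 − 76.4363 = 1.636 atm

ΔP ≈ 1.636 atm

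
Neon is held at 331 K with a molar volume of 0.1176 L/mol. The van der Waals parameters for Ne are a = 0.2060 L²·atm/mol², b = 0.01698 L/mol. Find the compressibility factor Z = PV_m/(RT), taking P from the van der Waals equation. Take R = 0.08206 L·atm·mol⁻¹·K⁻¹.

P = RT/(V_m − b) − a/V_m² = (0.08206)(331)/(0.1176 − 0.01698) − 0.2060/(0.1176)²
  = 27.162/0.10062 − 14.895 = 269.95 − 14.895 = 255.06 atm
Z = PV_m/(RT) = (255.06)(0.1176)/((0.08206)(331)) = 29.995/27.162 = 1.104

Z ≈ 1.104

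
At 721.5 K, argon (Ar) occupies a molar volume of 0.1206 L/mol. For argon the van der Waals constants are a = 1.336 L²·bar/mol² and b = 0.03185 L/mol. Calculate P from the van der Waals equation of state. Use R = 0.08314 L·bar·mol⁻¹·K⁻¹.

P = RT/(V_m − b) − a/V_m²
RT/(V_m − b) = (0.08314)(721.5)/(0.1206 − 0.03185) = 59.986/0.088750 = 675.90 bar
a/V_m² = 1.336/(0.1206)² = 91.857 bar
P = 675.90 − 91.857 = 584.0 bar

P ≈ 584.0 bar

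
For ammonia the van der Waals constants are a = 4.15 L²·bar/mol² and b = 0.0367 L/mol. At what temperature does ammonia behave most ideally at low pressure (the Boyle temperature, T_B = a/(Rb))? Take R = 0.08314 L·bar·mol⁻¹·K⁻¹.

T_B ≈ 1360 K

For a van der Waals gas the second virial coefficient B₂ = b − a/(RT) vanishes at T_B = a/(Rb).
T_B = 4.15/(0.08314×0.0367) = 4.15/0.0030512 = 1360 K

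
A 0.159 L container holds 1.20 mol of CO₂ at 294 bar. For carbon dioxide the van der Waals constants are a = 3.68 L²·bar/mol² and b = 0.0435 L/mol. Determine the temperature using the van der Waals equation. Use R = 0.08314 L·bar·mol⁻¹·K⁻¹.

T = (P + a n²/V²)(V − nb)/(nR)
P + a n²/V² = 294 + (3.68)(1.20)²/(0.159)² = 503.61 bar
V − nb = 0.159 − (1.20)(0.0435) = 0.10680 L
T = (503.61)(0.10680)/((1.20)(0.08314)) = 539.1 K

T ≈ 539.1 K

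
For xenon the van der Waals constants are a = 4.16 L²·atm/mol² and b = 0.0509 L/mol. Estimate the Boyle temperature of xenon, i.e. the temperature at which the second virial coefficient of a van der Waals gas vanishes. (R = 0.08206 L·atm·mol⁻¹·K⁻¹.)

T_B ≈ 996.0 K

For a van der Waals gas the second virial coefficient B₂ = b − a/(RT) vanishes at T_B = a/(Rb).
T_B = 4.16/(0.08206×0.0509) = 4.16/0.0041769 = 996.0 K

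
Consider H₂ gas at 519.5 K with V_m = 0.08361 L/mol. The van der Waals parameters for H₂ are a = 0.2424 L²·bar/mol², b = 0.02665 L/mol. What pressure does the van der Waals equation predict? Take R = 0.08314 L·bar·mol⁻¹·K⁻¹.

P = RT/(V_m − b) − a/V_m²
RT/(V_m − b) = (0.08314)(519.5)/(0.08361 − 0.02665) = 43.191/0.056960 = 758.27 bar
a/V_m² = 0.2424/(0.08361)² = 34.675 bar
P = 758.27 − 34.675 = 723.6 bar

P ≈ 723.6 bar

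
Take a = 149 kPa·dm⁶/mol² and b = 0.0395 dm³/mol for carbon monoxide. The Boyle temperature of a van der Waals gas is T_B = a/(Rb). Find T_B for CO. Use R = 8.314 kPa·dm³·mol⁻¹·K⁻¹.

For a van der Waals gas the second virial coefficient B₂ = b − a/(RT) vanishes at T_B = a/(Rb).
T_B = 149/(8.314×0.0395) = 149/0.32840 = 453.7 K

T_B ≈ 453.7 K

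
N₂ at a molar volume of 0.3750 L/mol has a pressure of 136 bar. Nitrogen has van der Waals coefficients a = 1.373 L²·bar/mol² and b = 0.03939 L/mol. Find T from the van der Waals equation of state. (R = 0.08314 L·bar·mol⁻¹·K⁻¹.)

T ≈ 588.4 K

T = (P + a/V_m²)(V_m − b)/R
P + a/V_m² = 136 + 1.373/(0.3750)² = 145.76 bar
V_m − b = 0.3750 − 0.03939 = 0.33561 L/mol
T = (145.76)(0.33561)/0.08314 = 588.4 K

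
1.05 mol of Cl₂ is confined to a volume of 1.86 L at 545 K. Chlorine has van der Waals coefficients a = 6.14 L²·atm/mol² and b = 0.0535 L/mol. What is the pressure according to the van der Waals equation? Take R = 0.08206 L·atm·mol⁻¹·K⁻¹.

P ≈ 24.08 atm

P = nRT/(V − nb) − a n²/V²
nRT/(V − nb) = (1.05)(0.08206)(545)/(1.86 − 1.05×0.0535) = 46.959/1.8038 = 26.033 atm
a n²/V² = (6.14)(1.05)²/(1.86)² = 1.9567 atm
P = 26.033 − 1.9567 = 24.08 atm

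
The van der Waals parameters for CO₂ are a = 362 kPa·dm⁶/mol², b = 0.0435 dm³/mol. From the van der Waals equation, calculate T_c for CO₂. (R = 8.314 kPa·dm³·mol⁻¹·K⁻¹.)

T_c ≈ 296.6 K

For a van der Waals gas, T_c = 8a/(27Rb).
T_c = 8×362/(27×8.314×0.0435) = 2896.0/9.7648 = 296.6 K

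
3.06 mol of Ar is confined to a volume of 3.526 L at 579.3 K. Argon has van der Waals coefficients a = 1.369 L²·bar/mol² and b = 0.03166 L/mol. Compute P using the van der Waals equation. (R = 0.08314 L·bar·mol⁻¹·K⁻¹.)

P ≈ 41.95 bar

P = nRT/(V − nb) − a n²/V²
nRT/(V − nb) = (3.06)(0.08314)(579.3)/(3.526 − 3.06×0.03166) = 147.38/3.4291 = 42.979 bar
a n²/V² = (1.369)(3.06)²/(3.526)² = 1.0311 bar
P = 42.979 − 1.0311 = 41.95 bar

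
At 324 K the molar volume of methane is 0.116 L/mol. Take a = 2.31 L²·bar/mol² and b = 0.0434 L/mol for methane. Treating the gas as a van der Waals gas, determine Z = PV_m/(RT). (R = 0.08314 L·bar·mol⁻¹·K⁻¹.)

Z ≈ 0.8585

P = RT/(V_m − b) − a/V_m² = (0.08314)(324)/(0.116 − 0.0434) − 2.31/(0.116)²
  = 26.937/0.072600 − 171.67 = 371.03 − 171.67 = 199.36 bar
Z = PV_m/(RT) = (199.36)(0.116)/((0.08314)(324)) = 23.126/26.937 = 0.8585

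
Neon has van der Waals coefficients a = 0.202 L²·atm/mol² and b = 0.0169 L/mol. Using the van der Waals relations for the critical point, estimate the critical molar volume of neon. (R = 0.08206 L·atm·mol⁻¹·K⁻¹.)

For a van der Waals gas, V_m,c = 3b.
V_m,c = 3×0.0169 = 0.05070 L/mol

V_m,c ≈ 0.05070 L/mol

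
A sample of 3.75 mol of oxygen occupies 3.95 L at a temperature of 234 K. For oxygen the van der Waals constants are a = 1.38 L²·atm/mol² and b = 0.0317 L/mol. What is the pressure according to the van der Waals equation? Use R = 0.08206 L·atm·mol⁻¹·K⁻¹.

P ≈ 17.55 atm

P = nRT/(V − nb) − a n²/V²
nRT/(V − nb) = (3.75)(0.08206)(234)/(3.95 − 3.75×0.0317) = 72.008/3.8311 = 18.796 atm
a n²/V² = (1.38)(3.75)²/(3.95)² = 1.2438 atm
P = 18.796 − 1.2438 = 17.55 atm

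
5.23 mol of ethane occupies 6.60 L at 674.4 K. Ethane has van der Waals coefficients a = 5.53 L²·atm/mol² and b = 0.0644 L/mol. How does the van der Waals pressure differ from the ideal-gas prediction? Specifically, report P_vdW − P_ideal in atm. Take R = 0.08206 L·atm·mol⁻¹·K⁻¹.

Ideal: P_ideal = nRT/V = (5.23)(0.08206)(674.4)/6.60 = 43.8538 atm
vdW: P = nRT/(V − nb) − a n²/V² = 289.435/6.26319 − 151.262/43.5600 = 46.2121 − 3.47250 = 42.7396 atm
ΔP = 42.7396 − 43.8538 = -1.114 atm

ΔP ≈ -1.114 atm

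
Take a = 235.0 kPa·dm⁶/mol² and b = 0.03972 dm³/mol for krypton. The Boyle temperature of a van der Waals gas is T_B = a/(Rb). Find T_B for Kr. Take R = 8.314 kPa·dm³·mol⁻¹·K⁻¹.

T_B ≈ 711.6 K

For a van der Waals gas the second virial coefficient B₂ = b − a/(RT) vanishes at T_B = a/(Rb).
T_B = 235.0/(8.314×0.03972) = 235.0/0.33023 = 711.6 K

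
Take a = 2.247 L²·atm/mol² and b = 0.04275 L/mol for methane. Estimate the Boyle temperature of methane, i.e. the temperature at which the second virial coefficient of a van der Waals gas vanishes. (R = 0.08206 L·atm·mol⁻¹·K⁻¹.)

For a van der Waals gas the second virial coefficient B₂ = b − a/(RT) vanishes at T_B = a/(Rb).
T_B = 2.247/(0.08206×0.04275) = 2.247/0.0035081 = 640.5 K

T_B ≈ 640.5 K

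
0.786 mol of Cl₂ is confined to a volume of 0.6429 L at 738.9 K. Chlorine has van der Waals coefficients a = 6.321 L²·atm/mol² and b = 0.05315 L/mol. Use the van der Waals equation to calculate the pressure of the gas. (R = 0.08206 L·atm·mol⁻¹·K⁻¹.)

P = nRT/(V − nb) − a n²/V²
nRT/(V − nb) = (0.786)(0.08206)(738.9)/(0.6429 − 0.786×0.05315) = 47.658/0.60112 = 79.282 atm
a n²/V² = (6.321)(0.786)²/(0.6429)² = 9.4481 atm
P = 79.282 − 9.4481 = 69.83 atm

P ≈ 69.83 atm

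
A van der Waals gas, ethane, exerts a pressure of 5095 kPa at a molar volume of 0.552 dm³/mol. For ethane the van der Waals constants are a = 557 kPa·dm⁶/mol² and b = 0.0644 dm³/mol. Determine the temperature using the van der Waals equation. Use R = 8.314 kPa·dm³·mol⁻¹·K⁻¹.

T = (P + a/V_m²)(V_m − b)/R
P + a/V_m² = 5095 + 557/(0.552)² = 6923.0 kPa
V_m − b = 0.552 − 0.0644 = 0.48760 dm³/mol
T = (6923.0)(0.48760)/8.314 = 406.0 K

T ≈ 406.0 K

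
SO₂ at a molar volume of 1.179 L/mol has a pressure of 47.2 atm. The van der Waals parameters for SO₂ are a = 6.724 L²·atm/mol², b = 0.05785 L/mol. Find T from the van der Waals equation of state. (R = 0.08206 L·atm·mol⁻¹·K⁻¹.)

T = (P + a/V_m²)(V_m − b)/R
P + a/V_m² = 47.2 + 6.724/(1.179)² = 52.037 atm
V_m − b = 1.179 − 0.05785 = 1.1212 L/mol
T = (52.037)(1.1212)/0.08206 = 711.0 K

T ≈ 711.0 K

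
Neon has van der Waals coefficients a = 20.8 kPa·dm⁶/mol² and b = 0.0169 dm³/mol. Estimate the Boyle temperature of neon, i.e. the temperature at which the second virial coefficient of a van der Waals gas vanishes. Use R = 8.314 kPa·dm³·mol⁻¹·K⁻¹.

T_B ≈ 148.0 K

For a van der Waals gas the second virial coefficient B₂ = b − a/(RT) vanishes at T_B = a/(Rb).
T_B = 20.8/(8.314×0.0169) = 20.8/0.14051 = 148.0 K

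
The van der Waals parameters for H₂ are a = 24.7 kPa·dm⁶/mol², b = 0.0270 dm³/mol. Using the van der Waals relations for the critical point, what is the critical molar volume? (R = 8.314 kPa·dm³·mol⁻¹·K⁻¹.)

For a van der Waals gas, V_m,c = 3b.
V_m,c = 3×0.0270 = 0.08100 dm³/mol

V_m,c ≈ 0.08100 dm³/mol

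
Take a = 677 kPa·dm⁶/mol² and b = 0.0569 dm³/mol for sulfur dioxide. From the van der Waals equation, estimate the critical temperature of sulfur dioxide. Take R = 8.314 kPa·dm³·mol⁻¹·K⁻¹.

For a van der Waals gas, T_c = 8a/(27Rb).
T_c = 8×677/(27×8.314×0.0569) = 5416.0/12.773 = 424.0 K

T_c ≈ 424.0 K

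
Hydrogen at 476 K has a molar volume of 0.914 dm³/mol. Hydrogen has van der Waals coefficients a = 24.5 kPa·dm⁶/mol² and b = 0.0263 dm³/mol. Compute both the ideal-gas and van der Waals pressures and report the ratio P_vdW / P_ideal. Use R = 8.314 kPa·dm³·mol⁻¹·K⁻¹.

Ideal: P_ideal = RT/V_m = (8.314)(476)/0.914 = 4329.83 kPa
vdW: P = RT/(V_m − b) − a/V_m² = 3957.46/0.887700 − 24.5/0.835396 = 4458.11 − 29.3274 = 4428.78 kPa
Ratio = 4428.78/4329.83 = 1.023

P_vdW / P_ideal ≈ 1.023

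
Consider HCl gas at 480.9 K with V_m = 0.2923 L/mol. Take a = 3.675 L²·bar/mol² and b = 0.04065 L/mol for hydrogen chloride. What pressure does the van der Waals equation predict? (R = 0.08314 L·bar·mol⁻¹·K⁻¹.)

P ≈ 115.9 bar

P = RT/(V_m − b) − a/V_m²
RT/(V_m − b) = (0.08314)(480.9)/(0.2923 − 0.04065) = 39.982/0.25165 = 158.88 bar
a/V_m² = 3.675/(0.2923)² = 43.013 bar
P = 158.88 − 43.013 = 115.9 bar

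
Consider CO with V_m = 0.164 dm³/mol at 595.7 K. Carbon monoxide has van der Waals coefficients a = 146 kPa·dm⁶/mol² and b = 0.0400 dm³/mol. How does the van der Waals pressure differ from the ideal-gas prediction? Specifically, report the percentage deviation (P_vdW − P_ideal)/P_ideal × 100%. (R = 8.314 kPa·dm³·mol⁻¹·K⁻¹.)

14.28 %

Ideal: P_ideal = RT/V_m = (8.314)(595.7)/0.164 = 30199.1 kPa
vdW: P = RT/(V_m − b) − a/V_m² = 4952.65/0.124000 − 146/0.0268960 = 39940.7 − 5428.32 = 34512.4 kPa
% deviation = (34512.4 − 30199.1)/30199.1 × 100% = 14.28%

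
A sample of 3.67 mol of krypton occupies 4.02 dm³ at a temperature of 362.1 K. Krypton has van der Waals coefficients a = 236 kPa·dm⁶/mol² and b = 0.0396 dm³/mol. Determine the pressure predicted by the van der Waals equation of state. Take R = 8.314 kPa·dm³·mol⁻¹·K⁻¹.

P = nRT/(V − nb) − a n²/V²
nRT/(V − nb) = (3.67)(8.314)(362.1)/(4.02 − 3.67×0.0396) = 11049/3.8747 = 2851.6 kPa
a n²/V² = (236)(3.67)²/(4.02)² = 196.69 kPa
P = 2851.6 − 196.69 = 2655 kPa

P ≈ 2655 kPa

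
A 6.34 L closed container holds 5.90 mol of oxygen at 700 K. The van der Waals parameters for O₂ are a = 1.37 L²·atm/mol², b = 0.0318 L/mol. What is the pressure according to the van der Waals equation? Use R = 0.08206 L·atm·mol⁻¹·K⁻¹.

P ≈ 53.90 atm

P = nRT/(V − nb) − a n²/V²
nRT/(V − nb) = (5.90)(0.08206)(700)/(6.34 − 5.90×0.0318) = 338.91/6.1524 = 55.086 atm
a n²/V² = (1.37)(5.90)²/(6.34)² = 1.1864 atm
P = 55.086 − 1.1864 = 53.90 atm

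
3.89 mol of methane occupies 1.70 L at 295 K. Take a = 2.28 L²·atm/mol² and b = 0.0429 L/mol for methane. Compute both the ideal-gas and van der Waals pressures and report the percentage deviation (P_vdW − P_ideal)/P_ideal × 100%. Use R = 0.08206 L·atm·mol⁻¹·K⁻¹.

-10.67 %

Ideal: P_ideal = nRT/V = (3.89)(0.08206)(295)/1.70 = 55.3929 atm
vdW: P = nRT/(V − nb) − a n²/V² = 94.1680/1.53312 − 34.5012/2.89000 = 61.4225 − 11.9381 = 49.4844 atm
% deviation = (49.4844 − 55.3929)/55.3929 × 100% = -10.67%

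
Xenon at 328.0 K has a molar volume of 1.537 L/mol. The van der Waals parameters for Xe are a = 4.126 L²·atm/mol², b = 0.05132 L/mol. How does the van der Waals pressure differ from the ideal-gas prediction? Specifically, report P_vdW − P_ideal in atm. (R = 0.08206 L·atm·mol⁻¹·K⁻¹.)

ΔP ≈ -1.142 atm

Ideal: P_ideal = RT/V_m = (0.08206)(328.0)/1.537 = 17.5118 atm
vdW: P = RT/(V_m − b) − a/V_m² = 26.9157/1.48568 − 4.126/2.36237 = 18.1168 − 1.74655 = 16.3703 atm
ΔP = 16.3703 − 17.5118 = -1.142 atm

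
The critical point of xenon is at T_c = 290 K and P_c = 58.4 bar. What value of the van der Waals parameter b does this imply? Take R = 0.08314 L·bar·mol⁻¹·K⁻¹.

b ≈ 0.05161 L/mol

From T_c = 8a/(27Rb) and P_c = a/(27b²): b = R T_c/(8 P_c).
b = (0.08314)(290)/(8×58.4) = 24.111/467.20 = 0.05161 L/mol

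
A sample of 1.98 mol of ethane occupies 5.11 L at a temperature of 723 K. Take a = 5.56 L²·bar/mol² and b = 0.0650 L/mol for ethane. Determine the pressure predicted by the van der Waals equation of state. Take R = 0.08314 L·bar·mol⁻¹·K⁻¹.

P = nRT/(V − nb) − a n²/V²
nRT/(V − nb) = (1.98)(0.08314)(723)/(5.11 − 1.98×0.0650) = 119.02/4.9813 = 23.893 bar
a n²/V² = (5.56)(1.98)²/(5.11)² = 0.83476 bar
P = 23.893 − 0.83476 = 23.06 bar

P ≈ 23.06 bar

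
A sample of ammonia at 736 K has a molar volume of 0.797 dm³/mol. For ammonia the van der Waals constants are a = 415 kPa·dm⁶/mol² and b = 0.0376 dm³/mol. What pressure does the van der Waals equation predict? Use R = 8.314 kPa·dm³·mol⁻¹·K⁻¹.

P ≈ 7404 kPa

P = RT/(V_m − b) − a/V_m²
RT/(V_m − b) = (8.314)(736)/(0.797 − 0.0376) = 6119.1/0.75940 = 8057.8 kPa
a/V_m² = 415/(0.797)² = 653.33 kPa
P = 8057.8 − 653.33 = 7404 kPa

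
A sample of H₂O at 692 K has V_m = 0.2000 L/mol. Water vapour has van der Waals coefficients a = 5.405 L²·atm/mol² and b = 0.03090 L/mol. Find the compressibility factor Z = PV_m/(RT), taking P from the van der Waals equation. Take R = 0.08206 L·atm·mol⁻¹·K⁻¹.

Z ≈ 0.7068

P = RT/(V_m − b) − a/V_m² = (0.08206)(692)/(0.2000 − 0.03090) − 5.405/(0.2000)²
  = 56.786/0.16910 − 135.13 = 335.81 − 135.13 = 200.68 atm
Z = PV_m/(RT) = (200.68)(0.2000)/((0.08206)(692)) = 40.136/56.786 = 0.7068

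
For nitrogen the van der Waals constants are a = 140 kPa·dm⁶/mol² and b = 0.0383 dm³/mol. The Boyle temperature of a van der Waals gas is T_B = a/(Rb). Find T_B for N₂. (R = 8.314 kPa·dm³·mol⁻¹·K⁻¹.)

For a van der Waals gas the second virial coefficient B₂ = b − a/(RT) vanishes at T_B = a/(Rb).
T_B = 140/(8.314×0.0383) = 140/0.31843 = 439.7 K

T_B ≈ 439.7 K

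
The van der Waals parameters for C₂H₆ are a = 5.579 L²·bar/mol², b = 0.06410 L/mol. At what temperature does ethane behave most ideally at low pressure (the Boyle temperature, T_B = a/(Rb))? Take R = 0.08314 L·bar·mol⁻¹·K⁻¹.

For a van der Waals gas the second virial coefficient B₂ = b − a/(RT) vanishes at T_B = a/(Rb).
T_B = 5.579/(0.08314×0.06410) = 5.579/0.0053293 = 1047 K

T_B ≈ 1047 K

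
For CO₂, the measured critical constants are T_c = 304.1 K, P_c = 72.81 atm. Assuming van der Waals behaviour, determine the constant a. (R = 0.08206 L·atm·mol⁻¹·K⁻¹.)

From T_c = 8a/(27Rb) and P_c = a/(27b²): a = 27 R² T_c²/(64 P_c).
a = 27×(0.08206)²×(304.1)²/(64×72.81) = 16814/4659.8 = 3.608 L²·atm/mol²

a ≈ 3.608 L²·atm/mol²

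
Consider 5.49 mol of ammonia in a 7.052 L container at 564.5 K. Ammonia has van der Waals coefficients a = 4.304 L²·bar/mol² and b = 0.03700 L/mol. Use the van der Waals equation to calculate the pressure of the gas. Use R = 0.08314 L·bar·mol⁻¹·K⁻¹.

P ≈ 35.01 bar

P = nRT/(V − nb) − a n²/V²
nRT/(V − nb) = (5.49)(0.08314)(564.5)/(7.052 − 5.49×0.03700) = 257.66/6.8489 = 37.621 bar
a n²/V² = (4.304)(5.49)²/(7.052)² = 2.6085 bar
P = 37.621 − 2.6085 = 35.01 bar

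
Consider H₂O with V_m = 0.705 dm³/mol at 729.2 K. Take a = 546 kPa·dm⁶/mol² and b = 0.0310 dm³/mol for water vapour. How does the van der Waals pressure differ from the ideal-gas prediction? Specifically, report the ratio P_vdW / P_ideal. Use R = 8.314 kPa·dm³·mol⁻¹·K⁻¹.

Ideal: P_ideal = RT/V_m = (8.314)(729.2)/0.705 = 8599.39 kPa
vdW: P = RT/(V_m − b) − a/V_m² = 6062.57/0.674000 − 546/0.497025 = 8994.91 − 1098.54 = 7896.37 kPa
Ratio = 7896.37/8599.39 = 0.9182

P_vdW / P_ideal ≈ 0.9182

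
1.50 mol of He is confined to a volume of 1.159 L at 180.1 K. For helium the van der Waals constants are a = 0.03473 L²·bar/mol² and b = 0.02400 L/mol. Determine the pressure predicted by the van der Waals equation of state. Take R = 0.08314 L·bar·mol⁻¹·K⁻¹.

P ≈ 19.94 bar

P = nRT/(V − nb) − a n²/V²
nRT/(V − nb) = (1.50)(0.08314)(180.1)/(1.159 − 1.50×0.02400) = 22.460/1.1230 = 20.000 bar
a n²/V² = (0.03473)(1.50)²/(1.159)² = 0.058173 bar
P = 20.000 − 0.058173 = 19.94 bar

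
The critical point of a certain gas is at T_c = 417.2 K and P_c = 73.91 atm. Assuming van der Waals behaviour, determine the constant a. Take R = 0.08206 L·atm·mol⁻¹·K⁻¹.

From T_c = 8a/(27Rb) and P_c = a/(27b²): a = 27 R² T_c²/(64 P_c).
a = 27×(0.08206)²×(417.2)²/(64×73.91) = 31646/4730.2 = 6.690 L²·atm/mol²

a ≈ 6.690 L²·atm/mol²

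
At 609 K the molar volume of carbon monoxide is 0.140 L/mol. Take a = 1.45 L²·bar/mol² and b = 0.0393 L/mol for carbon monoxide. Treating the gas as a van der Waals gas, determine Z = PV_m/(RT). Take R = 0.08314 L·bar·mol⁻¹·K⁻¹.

P = RT/(V_m − b) − a/V_m² = (0.08314)(609)/(0.140 − 0.0393) − 1.45/(0.140)²
  = 50.632/0.10070 − 73.980 = 502.80 − 73.980 = 428.82 bar
Z = PV_m/(RT) = (428.82)(0.140)/((0.08314)(609)) = 60.035/50.632 = 1.186

Z ≈ 1.186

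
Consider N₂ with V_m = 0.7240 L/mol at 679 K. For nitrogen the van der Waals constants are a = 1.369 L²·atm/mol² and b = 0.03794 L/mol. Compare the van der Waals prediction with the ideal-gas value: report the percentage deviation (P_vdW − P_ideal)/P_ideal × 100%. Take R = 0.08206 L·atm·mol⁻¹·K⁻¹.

2.14 %

Ideal: P_ideal = RT/V_m = (0.08206)(679)/0.7240 = 76.9596 atm
vdW: P = RT/(V_m − b) − a/V_m² = 55.7187/0.686060 − 1.369/0.524176 = 81.2155 − 2.61172 = 78.6038 atm
% deviation = (78.6038 − 76.9596)/76.9596 × 100% = 2.14%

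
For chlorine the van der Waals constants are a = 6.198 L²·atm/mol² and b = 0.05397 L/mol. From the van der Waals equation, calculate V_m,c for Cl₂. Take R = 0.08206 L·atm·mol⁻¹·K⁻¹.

V_m,c ≈ 0.1619 L/mol

For a van der Waals gas, V_m,c = 3b.
V_m,c = 3×0.05397 = 0.1619 L/mol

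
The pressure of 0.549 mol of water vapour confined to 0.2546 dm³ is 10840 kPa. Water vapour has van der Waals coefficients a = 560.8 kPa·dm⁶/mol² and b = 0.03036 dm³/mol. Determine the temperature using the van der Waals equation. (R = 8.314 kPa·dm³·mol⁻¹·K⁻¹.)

T = (P + a n²/V²)(V − nb)/(nR)
P + a n²/V² = 10840 + (560.8)(0.549)²/(0.2546)² = 13448 kPa
V − nb = 0.2546 − (0.549)(0.03036) = 0.23793 dm³
T = (13448)(0.23793)/((0.549)(8.314)) = 701.0 K

T ≈ 701.0 K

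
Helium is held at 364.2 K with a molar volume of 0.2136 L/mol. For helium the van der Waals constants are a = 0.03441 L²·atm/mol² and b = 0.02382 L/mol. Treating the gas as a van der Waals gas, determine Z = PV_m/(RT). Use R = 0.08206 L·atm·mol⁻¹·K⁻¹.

P = RT/(V_m − b) − a/V_m² = (0.08206)(364.2)/(0.2136 − 0.02382) − 0.03441/(0.2136)²
  = 29.886/0.18978 − 0.75419 = 157.48 − 0.75419 = 156.73 atm
Z = PV_m/(RT) = (156.73)(0.2136)/((0.08206)(364.2)) = 33.478/29.886 = 1.120

Z ≈ 1.120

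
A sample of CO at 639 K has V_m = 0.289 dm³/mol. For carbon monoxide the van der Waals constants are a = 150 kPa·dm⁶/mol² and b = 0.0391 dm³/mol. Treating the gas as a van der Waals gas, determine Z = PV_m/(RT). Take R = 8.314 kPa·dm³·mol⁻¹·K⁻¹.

Z ≈ 1.059

P = RT/(V_m − b) − a/V_m² = (8.314)(639)/(0.289 − 0.0391) − 150/(0.289)²
  = 5312.6/0.24990 − 1796.0 = 21259 − 1796.0 = 19463 kPa
Z = PV_m/(RT) = (19463)(0.289)/((8.314)(639)) = 5624.8/5312.6 = 1.059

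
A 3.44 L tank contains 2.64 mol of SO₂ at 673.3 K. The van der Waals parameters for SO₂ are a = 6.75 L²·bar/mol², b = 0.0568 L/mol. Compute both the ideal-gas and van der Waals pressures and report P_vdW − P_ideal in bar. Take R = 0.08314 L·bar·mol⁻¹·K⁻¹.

ΔP ≈ -2.018 bar

Ideal: P_ideal = nRT/V = (2.64)(0.08314)(673.3)/3.44 = 42.9600 bar
vdW: P = nRT/(V − nb) − a n²/V² = 147.782/3.29005 − 47.0448/11.8336 = 44.9179 − 3.97553 = 40.9424 bar
ΔP = 40.9424 − 42.9600 = -2.018 bar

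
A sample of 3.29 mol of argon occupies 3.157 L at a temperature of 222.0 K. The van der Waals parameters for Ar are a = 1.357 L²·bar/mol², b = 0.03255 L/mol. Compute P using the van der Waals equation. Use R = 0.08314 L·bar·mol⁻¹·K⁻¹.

P = nRT/(V − nb) − a n²/V²
nRT/(V − nb) = (3.29)(0.08314)(222.0)/(3.157 − 3.29×0.03255) = 60.724/3.0499 = 19.910 bar
a n²/V² = (1.357)(3.29)²/(3.157)² = 1.4737 bar
P = 19.910 − 1.4737 = 18.44 bar

P ≈ 18.44 bar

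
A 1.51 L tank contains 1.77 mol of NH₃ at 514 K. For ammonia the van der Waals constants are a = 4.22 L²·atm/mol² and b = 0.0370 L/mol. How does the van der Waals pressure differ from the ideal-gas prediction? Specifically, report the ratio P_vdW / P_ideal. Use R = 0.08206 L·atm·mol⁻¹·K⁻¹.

Ideal: P_ideal = nRT/V = (1.77)(0.08206)(514)/1.51 = 49.4414 atm
vdW: P = nRT/(V − nb) − a n²/V² = 74.6565/1.44451 − 13.2208/2.28010 = 51.6829 − 5.79834 = 45.8846 atm
Ratio = 45.8846/49.4414 = 0.9281

P_vdW / P_ideal ≈ 0.9281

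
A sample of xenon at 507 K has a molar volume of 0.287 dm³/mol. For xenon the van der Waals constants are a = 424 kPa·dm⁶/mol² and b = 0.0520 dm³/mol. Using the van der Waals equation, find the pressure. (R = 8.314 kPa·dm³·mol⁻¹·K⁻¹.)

P = RT/(V_m − b) − a/V_m²
RT/(V_m − b) = (8.314)(507)/(0.287 − 0.0520) = 4215.2/0.23500 = 17937 kPa
a/V_m² = 424/(0.287)² = 5147.6 kPa
P = 17937 − 5147.6 = 12789 kPa

P ≈ 12789 kPa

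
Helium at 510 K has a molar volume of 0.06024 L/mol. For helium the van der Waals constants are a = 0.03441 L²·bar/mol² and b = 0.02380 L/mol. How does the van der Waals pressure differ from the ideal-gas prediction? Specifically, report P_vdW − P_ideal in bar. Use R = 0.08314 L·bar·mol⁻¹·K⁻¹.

ΔP ≈ 450.2 bar

Ideal: P_ideal = RT/V_m = (0.08314)(510)/0.06024 = 703.875 bar
vdW: P = RT/(V_m − b) − a/V_m² = 42.4014/0.0364400 − 0.03441/0.00362886 = 1163.59 − 9.48232 = 1154.11 bar
ΔP = 1154.11 − 703.875 = 450.2 bar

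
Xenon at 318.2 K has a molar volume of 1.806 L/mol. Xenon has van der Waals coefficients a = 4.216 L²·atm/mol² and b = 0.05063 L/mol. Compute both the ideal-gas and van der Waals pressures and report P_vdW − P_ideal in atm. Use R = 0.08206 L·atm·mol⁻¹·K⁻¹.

Ideal: P_ideal = RT/V_m = (0.08206)(318.2)/1.806 = 14.4582 atm
vdW: P = RT/(V_m − b) − a/V_m² = 26.1115/1.75537 − 4.216/3.26164 = 14.8752 − 1.29260 = 13.5826 atm
ΔP = 13.5826 − 14.4582 = -0.876 atm

ΔP ≈ -0.876 atm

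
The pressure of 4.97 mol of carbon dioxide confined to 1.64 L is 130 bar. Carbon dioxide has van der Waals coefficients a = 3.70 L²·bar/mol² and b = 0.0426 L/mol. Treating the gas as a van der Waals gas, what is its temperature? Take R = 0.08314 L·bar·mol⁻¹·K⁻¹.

T = (P + a n²/V²)(V − nb)/(nR)
P + a n²/V² = 130 + (3.70)(4.97)²/(1.64)² = 163.98 bar
V − nb = 1.64 − (4.97)(0.0426) = 1.4283 L
T = (163.98)(1.4283)/((4.97)(0.08314)) = 566.8 K

T ≈ 566.8 K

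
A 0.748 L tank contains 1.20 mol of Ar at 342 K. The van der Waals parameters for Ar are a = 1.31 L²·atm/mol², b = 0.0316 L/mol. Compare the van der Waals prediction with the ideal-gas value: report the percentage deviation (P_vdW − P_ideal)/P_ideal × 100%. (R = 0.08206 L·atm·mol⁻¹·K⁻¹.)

-2.15 %

Ideal: P_ideal = nRT/V = (1.20)(0.08206)(342)/0.748 = 45.0233 atm
vdW: P = nRT/(V − nb) − a n²/V² = 33.6774/0.710080 − 1.88640/0.559504 = 47.4276 − 3.37156 = 44.0560 atm
% deviation = (44.0560 − 45.0233)/45.0233 × 100% = -2.15%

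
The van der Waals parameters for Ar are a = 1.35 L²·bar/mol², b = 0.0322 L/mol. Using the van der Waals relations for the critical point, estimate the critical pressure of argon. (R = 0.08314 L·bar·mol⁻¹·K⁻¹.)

For a van der Waals gas, P_c = a/(27b²).
P_c = 1.35/(27×(0.0322)²) = 1.35/0.027995 = 48.22 bar

P_c ≈ 48.22 bar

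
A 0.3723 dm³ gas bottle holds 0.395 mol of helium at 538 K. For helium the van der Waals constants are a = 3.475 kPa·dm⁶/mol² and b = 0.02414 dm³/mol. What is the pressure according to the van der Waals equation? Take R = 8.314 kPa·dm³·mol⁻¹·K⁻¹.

P = nRT/(V − nb) − a n²/V²
nRT/(V − nb) = (0.395)(8.314)(538)/(0.3723 − 0.395×0.02414) = 1766.8/0.36276 = 4870.4 kPa
a n²/V² = (3.475)(0.395)²/(0.3723)² = 3.9117 kPa
P = 4870.4 − 3.9117 = 4866 kPa

P ≈ 4866 kPa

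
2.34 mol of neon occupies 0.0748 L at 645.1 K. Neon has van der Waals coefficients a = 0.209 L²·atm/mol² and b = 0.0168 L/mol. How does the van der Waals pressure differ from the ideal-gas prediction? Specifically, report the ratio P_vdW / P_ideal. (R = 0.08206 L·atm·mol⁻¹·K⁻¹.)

Ideal: P_ideal = nRT/V = (2.34)(0.08206)(645.1)/0.0748 = 1656.05 atm
vdW: P = nRT/(V − nb) − a n²/V² = 123.872/0.0354880 − 1.14440/0.00559504 = 3490.53 − 204.538 = 3285.99 atm
Ratio = 3285.99/1656.05 = 1.984

P_vdW / P_ideal ≈ 1.984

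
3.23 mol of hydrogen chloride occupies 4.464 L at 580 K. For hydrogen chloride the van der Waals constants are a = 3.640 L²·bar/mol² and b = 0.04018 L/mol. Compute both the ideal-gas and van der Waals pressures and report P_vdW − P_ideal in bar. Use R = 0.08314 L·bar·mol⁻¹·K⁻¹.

ΔP ≈ -0.861 bar

Ideal: P_ideal = nRT/V = (3.23)(0.08314)(580)/4.464 = 34.8912 bar
vdW: P = nRT/(V − nb) − a n²/V² = 155.754/4.33422 − 37.9758/19.9273 = 35.9359 − 1.90572 = 34.0302 bar
ΔP = 34.0302 − 34.8912 = -0.861 bar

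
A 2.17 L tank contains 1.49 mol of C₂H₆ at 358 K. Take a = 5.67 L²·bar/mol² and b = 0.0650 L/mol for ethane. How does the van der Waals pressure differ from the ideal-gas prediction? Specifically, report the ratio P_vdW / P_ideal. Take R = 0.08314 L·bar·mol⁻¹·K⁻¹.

P_vdW / P_ideal ≈ 0.9159

Ideal: P_ideal = nRT/V = (1.49)(0.08314)(358)/2.17 = 20.4371 bar
vdW: P = nRT/(V − nb) − a n²/V² = 44.3485/2.07315 − 12.5880/4.70890 = 21.3918 − 2.67324 = 18.7186 bar
Ratio = 18.7186/20.4371 = 0.9159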